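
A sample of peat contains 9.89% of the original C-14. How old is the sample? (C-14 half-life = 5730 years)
Age = t½ × log₂(1/ratio) = 19130 years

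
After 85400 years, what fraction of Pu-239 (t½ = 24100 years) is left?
N/N₀ = (1/2)^(t/t½) = 0.08576 = 8.58%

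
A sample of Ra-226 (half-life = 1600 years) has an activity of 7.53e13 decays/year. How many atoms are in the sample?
N = A/λ = 1.738e17 atoms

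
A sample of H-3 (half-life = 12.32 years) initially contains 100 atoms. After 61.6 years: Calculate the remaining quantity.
N = N₀(1/2)^(t/t½) = 3.125 atoms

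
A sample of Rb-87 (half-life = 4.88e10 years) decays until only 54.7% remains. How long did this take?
t = t½ × log₂(N₀/N) = 4.247e10 years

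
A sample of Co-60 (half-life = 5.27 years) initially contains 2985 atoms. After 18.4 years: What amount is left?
N = N₀(1/2)^(t/t½) = 265.4 atoms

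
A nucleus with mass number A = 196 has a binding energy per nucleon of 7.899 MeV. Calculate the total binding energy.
B.E. = 7.899 × 196 = 1548 MeV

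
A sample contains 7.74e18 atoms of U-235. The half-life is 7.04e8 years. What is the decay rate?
A = λN = 7.621e9 decays/year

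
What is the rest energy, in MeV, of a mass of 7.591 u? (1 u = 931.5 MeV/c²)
E = mc² = 7071 MeV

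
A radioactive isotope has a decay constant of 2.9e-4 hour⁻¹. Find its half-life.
t½ = ln(2)/λ = 2390 hours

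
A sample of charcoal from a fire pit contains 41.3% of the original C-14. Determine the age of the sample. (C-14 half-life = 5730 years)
Age = t½ × log₂(1/ratio) = 7310 years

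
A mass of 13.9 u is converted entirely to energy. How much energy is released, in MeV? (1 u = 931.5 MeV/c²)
E = mc² = 12950 MeV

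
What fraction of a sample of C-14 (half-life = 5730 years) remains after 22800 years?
N/N₀ = (1/2)^(t/t½) = 0.06341 = 6.34%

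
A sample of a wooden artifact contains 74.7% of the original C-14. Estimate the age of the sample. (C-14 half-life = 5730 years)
Age = t½ × log₂(1/ratio) = 2411 years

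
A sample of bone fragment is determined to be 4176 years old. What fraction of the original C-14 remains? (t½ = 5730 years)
N/N₀ = (1/2)^(t/t½) = 0.6034 = 60.3%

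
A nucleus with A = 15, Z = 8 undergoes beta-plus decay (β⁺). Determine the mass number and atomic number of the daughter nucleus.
Daughter: A = 15, Z = 7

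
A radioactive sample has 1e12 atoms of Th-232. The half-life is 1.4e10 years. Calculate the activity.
A = λN = 49.51 decays/year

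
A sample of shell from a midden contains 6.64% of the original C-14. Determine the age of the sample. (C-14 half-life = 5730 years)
Age = t½ × log₂(1/ratio) = 22420 years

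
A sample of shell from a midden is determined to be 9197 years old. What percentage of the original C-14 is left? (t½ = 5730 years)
N/N₀ = (1/2)^(t/t½) = 0.3287 = 32.9%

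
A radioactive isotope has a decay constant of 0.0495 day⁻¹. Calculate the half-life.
t½ = ln(2)/λ = 14 days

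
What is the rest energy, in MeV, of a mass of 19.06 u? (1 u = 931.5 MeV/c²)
E = mc² = 17750 MeV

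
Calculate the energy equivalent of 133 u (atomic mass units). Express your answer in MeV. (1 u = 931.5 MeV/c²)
E = mc² = 1.239e5 MeV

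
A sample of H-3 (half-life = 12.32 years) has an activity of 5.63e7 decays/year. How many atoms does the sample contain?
N = A/λ = 1.001e9 atoms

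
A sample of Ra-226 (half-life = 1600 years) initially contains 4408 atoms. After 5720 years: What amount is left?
N = N₀(1/2)^(t/t½) = 369.9 atoms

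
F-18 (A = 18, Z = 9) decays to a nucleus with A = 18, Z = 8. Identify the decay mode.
ΔA = 0, ΔZ = -1 ⇒ beta-plus decay (β⁺) or electron capture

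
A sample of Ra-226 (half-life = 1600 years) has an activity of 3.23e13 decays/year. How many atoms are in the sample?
N = A/λ = 7.456e16 atoms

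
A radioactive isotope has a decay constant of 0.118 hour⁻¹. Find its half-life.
t½ = ln(2)/λ = 5.874 hours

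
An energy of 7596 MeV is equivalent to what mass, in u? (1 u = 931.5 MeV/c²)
m = E/c² = 8.155 u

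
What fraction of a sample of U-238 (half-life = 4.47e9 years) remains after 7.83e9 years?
N/N₀ = (1/2)^(t/t½) = 0.297 = 29.7%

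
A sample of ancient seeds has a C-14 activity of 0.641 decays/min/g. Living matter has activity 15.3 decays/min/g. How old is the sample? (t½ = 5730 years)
Age = t½ × log₂(A₀/A) = 26230 years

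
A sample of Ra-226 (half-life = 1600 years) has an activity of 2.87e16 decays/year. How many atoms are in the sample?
N = A/λ = 6.625e19 atoms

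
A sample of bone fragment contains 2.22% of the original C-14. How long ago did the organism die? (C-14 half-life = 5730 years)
Age = t½ × log₂(1/ratio) = 31480 years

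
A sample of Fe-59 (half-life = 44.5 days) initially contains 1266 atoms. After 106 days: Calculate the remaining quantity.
N = N₀(1/2)^(t/t½) = 242.9 atoms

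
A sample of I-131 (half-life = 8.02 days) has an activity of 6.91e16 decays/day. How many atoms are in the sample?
N = A/λ = 7.995e17 atoms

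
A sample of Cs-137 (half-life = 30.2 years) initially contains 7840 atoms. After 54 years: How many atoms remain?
N = N₀(1/2)^(t/t½) = 2270 atoms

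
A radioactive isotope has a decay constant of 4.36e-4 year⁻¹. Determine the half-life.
t½ = ln(2)/λ = 1590 years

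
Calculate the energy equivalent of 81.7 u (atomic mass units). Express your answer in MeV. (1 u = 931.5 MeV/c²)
E = mc² = 76100 MeV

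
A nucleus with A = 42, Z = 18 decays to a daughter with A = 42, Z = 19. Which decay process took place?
ΔA = 0, ΔZ = +1 ⇒ beta-minus decay (β⁻)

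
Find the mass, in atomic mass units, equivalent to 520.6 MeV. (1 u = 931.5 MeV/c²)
m = E/c² = 0.5589 u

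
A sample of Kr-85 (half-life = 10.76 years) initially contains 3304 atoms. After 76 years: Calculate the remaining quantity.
N = N₀(1/2)^(t/t½) = 24.71 atoms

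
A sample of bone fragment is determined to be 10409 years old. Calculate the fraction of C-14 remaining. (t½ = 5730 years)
N/N₀ = (1/2)^(t/t½) = 0.2839 = 28.4%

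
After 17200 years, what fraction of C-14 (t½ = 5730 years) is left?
N/N₀ = (1/2)^(t/t½) = 0.1248 = 12.5%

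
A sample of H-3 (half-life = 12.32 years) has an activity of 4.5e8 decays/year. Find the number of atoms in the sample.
N = A/λ = 7.998e9 atoms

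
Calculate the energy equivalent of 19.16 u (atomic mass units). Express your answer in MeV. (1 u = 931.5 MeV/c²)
E = mc² = 17850 MeV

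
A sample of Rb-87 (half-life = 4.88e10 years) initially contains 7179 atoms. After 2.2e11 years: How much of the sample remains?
N = N₀(1/2)^(t/t½) = 315.5 atoms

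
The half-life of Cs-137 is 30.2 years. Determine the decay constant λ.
λ = ln(2)/t½ = 0.02295 year⁻¹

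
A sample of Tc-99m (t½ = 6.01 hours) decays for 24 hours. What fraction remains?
N/N₀ = (1/2)^(t/t½) = 0.06279 = 6.28%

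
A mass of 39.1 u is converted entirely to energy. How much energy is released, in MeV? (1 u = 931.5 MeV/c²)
E = mc² = 36420 MeV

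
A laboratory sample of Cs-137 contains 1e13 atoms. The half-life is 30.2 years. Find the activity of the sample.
A = λN = 2.295e11 decays/year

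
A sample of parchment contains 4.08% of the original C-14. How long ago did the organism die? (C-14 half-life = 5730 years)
Age = t½ × log₂(1/ratio) = 26450 years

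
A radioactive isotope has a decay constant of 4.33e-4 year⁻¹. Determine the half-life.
t½ = ln(2)/λ = 1601 years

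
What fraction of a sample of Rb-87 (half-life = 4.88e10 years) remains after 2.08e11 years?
N/N₀ = (1/2)^(t/t½) = 0.05211 = 5.21%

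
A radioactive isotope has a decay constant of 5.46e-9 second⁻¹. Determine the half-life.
t½ = ln(2)/λ = 1.27e8 seconds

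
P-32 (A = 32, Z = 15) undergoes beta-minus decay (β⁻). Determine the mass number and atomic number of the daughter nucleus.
Daughter: A = 32, Z = 16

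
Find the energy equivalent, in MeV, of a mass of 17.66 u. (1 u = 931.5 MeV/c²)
E = mc² = 16450 MeV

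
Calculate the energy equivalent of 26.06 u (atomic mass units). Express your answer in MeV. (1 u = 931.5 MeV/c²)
E = mc² = 24270 MeV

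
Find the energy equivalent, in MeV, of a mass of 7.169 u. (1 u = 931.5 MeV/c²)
E = mc² = 6678 MeV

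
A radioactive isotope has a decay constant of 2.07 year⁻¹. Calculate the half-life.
t½ = ln(2)/λ = 0.3349 years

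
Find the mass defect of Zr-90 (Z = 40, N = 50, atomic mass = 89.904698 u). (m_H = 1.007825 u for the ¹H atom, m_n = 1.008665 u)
Δm = Z·m_H + N·m_n − M = 0.8416 u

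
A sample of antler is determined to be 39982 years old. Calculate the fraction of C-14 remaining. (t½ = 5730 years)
N/N₀ = (1/2)^(t/t½) = 0.007934 = 0.793%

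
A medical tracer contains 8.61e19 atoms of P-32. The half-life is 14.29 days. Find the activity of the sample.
A = λN = 4.176e18 decays/day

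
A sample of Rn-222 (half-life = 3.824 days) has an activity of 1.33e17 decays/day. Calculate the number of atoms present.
N = A/λ = 7.337e17 atoms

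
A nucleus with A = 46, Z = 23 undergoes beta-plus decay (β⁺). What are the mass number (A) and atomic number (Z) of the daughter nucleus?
Daughter: A = 46, Z = 22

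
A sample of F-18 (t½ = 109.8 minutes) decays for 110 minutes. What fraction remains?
N/N₀ = (1/2)^(t/t½) = 0.4994 = 49.9%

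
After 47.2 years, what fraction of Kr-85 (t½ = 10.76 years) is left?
N/N₀ = (1/2)^(t/t½) = 0.04781 = 4.78%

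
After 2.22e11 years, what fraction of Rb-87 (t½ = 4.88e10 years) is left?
N/N₀ = (1/2)^(t/t½) = 0.04271 = 4.27%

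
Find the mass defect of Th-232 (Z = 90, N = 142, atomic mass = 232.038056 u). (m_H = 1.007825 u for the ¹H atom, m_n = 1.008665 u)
Δm = Z·m_H + N·m_n − M = 1.897 u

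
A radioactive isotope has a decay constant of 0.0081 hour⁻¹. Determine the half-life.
t½ = ln(2)/λ = 85.57 hours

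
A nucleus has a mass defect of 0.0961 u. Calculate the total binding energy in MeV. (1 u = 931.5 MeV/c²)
B.E. = Δm × 931.5 = 89.52 MeV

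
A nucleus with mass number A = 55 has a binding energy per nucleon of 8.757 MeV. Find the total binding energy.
B.E. = 8.757 × 55 = 481.6 MeV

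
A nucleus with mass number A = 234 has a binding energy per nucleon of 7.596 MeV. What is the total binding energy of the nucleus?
B.E. = 7.596 × 234 = 1777 MeV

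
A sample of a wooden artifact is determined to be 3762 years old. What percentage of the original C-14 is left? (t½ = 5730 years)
N/N₀ = (1/2)^(t/t½) = 0.6344 = 63.4%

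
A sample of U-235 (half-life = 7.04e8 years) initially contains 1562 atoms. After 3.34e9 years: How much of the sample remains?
N = N₀(1/2)^(t/t½) = 58.28 atoms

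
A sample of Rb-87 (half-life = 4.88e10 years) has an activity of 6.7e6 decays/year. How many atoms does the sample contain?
N = A/λ = 4.717e17 atoms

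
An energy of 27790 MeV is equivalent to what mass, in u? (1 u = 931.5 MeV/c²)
m = E/c² = 29.83 u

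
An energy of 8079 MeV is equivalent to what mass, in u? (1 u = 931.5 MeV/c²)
m = E/c² = 8.673 u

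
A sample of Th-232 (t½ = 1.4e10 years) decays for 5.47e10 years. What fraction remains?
N/N₀ = (1/2)^(t/t½) = 0.06666 = 6.67%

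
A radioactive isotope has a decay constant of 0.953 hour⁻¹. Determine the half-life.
t½ = ln(2)/λ = 0.7273 hours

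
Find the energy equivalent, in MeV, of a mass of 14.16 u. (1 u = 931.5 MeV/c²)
E = mc² = 13190 MeV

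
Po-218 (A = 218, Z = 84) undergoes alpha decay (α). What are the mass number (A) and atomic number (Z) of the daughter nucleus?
Daughter: A = 214, Z = 82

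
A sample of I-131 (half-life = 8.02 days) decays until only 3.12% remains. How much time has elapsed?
t = t½ × log₂(N₀/N) = 40.12 days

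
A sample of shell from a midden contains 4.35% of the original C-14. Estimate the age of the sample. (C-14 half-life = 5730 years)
Age = t½ × log₂(1/ratio) = 25920 years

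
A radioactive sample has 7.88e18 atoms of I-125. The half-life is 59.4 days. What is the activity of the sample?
A = λN = 9.195e16 decays/day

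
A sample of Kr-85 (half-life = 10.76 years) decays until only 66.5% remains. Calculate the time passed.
t = t½ × log₂(N₀/N) = 6.333 years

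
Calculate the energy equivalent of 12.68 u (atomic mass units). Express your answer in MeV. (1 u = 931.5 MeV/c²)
E = mc² = 11810 MeV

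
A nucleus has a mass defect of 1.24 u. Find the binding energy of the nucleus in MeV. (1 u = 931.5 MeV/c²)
B.E. = Δm × 931.5 = 1155 MeV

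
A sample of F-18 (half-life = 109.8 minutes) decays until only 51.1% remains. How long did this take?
t = t½ × log₂(N₀/N) = 106.4 minutes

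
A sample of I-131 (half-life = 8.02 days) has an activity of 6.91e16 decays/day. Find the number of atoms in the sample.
N = A/λ = 7.995e17 atoms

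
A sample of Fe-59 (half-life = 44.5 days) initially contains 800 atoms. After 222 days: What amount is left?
N = N₀(1/2)^(t/t½) = 25.2 atoms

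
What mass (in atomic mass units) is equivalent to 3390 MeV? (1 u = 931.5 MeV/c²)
m = E/c² = 3.639 u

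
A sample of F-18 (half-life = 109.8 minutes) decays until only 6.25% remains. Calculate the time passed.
t = t½ × log₂(N₀/N) = 439.2 minutes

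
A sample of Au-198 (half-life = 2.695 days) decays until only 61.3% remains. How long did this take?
t = t½ × log₂(N₀/N) = 1.903 days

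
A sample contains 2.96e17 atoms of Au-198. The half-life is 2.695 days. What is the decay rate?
A = λN = 7.613e16 decays/day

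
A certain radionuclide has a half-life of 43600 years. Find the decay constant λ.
λ = ln(2)/t½ = 1.59e-5 year⁻¹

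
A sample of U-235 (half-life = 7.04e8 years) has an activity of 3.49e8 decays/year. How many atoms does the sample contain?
N = A/λ = 3.545e17 atoms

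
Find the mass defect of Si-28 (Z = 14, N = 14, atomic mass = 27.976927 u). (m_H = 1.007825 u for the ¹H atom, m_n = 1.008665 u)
Δm = Z·m_H + N·m_n − M = 0.2539 u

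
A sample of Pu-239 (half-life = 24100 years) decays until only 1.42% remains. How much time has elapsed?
t = t½ × log₂(N₀/N) = 1.479e5 years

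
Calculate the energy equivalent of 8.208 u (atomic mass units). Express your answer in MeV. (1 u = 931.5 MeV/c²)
E = mc² = 7646 MeV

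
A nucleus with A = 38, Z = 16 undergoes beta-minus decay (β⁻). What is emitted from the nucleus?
β⁻: electron (e⁻) + antineutrino (ν̄ₑ)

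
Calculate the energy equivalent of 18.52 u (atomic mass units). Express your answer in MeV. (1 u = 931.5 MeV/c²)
E = mc² = 17250 MeV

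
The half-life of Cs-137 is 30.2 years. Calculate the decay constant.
λ = ln(2)/t½ = 0.02295 year⁻¹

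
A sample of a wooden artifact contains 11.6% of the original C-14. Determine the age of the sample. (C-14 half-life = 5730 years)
Age = t½ × log₂(1/ratio) = 17810 years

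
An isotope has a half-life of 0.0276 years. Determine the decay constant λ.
λ = ln(2)/t½ = 25.11 year⁻¹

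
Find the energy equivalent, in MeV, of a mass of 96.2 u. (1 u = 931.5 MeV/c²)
E = mc² = 89610 MeV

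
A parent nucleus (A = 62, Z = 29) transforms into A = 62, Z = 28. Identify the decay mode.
ΔA = 0, ΔZ = -1 ⇒ beta-plus decay (β⁺) or electron capture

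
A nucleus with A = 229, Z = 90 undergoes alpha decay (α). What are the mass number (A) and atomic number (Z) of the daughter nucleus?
Daughter: A = 225, Z = 88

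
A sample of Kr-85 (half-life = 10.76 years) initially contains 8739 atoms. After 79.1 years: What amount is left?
N = N₀(1/2)^(t/t½) = 53.52 atoms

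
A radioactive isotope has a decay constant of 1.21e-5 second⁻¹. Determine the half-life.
t½ = ln(2)/λ = 57280 seconds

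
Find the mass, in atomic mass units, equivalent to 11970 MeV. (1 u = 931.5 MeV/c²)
m = E/c² = 12.85 u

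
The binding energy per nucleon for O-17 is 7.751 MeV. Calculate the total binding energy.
B.E. = 7.751 × 17 = 131.8 MeV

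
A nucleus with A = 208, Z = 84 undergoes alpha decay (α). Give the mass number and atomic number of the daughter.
Daughter: A = 204, Z = 82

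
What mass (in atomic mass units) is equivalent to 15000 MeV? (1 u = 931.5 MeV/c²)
m = E/c² = 16.1 u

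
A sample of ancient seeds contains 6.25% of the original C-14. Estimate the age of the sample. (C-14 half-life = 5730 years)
Age = t½ × log₂(1/ratio) = 22920 years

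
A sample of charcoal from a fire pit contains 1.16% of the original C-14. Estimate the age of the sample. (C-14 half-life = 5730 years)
Age = t½ × log₂(1/ratio) = 36840 years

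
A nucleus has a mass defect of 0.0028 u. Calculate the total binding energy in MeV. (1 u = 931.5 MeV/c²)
B.E. = Δm × 931.5 = 2.608 MeV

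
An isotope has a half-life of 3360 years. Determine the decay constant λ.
λ = ln(2)/t½ = 2.063e-4 year⁻¹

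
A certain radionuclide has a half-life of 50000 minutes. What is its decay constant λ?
λ = ln(2)/t½ = 1.386e-5 minute⁻¹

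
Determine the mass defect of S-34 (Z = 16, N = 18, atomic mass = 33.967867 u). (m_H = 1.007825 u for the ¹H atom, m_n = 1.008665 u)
Δm = Z·m_H + N·m_n − M = 0.3133 u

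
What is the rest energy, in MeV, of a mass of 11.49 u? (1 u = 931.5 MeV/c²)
E = mc² = 10700 MeV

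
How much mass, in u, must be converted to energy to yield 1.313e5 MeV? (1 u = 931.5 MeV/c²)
m = E/c² = 141 u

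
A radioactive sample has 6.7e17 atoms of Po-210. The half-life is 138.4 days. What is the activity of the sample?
A = λN = 3.356e15 decays/day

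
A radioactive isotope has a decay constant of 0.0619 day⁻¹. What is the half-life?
t½ = ln(2)/λ = 11.2 days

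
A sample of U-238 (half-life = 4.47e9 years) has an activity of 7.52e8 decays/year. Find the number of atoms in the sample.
N = A/λ = 4.85e18 atoms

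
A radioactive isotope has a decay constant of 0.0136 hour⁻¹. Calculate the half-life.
t½ = ln(2)/λ = 50.97 hours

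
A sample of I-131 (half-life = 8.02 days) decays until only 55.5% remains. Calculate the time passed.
t = t½ × log₂(N₀/N) = 6.813 days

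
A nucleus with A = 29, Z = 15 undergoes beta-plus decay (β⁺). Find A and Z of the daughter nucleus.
Daughter: A = 29, Z = 14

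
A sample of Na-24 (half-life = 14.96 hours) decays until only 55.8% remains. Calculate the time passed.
t = t½ × log₂(N₀/N) = 12.59 hours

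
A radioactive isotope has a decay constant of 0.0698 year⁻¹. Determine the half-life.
t½ = ln(2)/λ = 9.93 years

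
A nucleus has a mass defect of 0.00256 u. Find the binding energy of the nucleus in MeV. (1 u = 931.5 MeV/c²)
B.E. = Δm × 931.5 = 2.385 MeV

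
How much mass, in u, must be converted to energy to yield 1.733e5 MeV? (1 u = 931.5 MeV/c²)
m = E/c² = 186 u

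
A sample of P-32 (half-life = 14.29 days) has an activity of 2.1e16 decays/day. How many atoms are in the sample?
N = A/λ = 4.329e17 atoms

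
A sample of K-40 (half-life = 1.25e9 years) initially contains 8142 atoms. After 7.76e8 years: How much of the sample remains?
N = N₀(1/2)^(t/t½) = 5295 atoms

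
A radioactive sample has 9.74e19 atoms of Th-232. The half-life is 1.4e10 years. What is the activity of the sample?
A = λN = 4.822e9 decays/year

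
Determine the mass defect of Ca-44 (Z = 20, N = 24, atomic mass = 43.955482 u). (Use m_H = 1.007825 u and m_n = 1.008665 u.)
Δm = Z·m_H + N·m_n − M = 0.409 u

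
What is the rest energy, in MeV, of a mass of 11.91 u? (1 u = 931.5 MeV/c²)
E = mc² = 11090 MeV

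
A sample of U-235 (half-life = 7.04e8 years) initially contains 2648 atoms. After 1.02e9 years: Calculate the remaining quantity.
N = N₀(1/2)^(t/t½) = 970 atoms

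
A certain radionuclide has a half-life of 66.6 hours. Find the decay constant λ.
λ = ln(2)/t½ = 0.01041 hour⁻¹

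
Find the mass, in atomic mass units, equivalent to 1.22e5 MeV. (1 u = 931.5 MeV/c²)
m = E/c² = 131 u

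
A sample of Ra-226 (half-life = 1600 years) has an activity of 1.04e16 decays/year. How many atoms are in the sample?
N = A/λ = 2.401e19 atoms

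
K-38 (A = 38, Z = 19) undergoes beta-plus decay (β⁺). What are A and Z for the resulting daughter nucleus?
Daughter: A = 38, Z = 18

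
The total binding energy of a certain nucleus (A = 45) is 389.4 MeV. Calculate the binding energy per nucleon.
B.E./A = 389.4/45 = 8.653 MeV/nucleon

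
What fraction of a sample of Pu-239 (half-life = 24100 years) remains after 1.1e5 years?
N/N₀ = (1/2)^(t/t½) = 0.04227 = 4.23%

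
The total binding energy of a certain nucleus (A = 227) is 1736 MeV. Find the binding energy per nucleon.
B.E./A = 1736/227 = 7.648 MeV/nucleon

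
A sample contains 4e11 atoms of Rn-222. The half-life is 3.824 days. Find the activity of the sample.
A = λN = 7.25e10 decays/day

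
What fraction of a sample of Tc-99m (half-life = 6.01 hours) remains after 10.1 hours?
N/N₀ = (1/2)^(t/t½) = 0.312 = 31.2%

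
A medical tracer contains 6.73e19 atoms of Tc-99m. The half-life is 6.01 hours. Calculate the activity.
A = λN = 7.762e18 decays/hour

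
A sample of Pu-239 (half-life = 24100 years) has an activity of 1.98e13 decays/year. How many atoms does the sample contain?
N = A/λ = 6.884e17 atoms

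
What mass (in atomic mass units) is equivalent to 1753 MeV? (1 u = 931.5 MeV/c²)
m = E/c² = 1.882 u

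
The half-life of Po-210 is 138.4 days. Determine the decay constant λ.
λ = ln(2)/t½ = 0.005008 day⁻¹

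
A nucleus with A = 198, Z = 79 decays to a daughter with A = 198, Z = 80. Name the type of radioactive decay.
ΔA = 0, ΔZ = +1 ⇒ beta-minus decay (β⁻)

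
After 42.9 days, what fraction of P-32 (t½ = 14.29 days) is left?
N/N₀ = (1/2)^(t/t½) = 0.1248 = 12.5%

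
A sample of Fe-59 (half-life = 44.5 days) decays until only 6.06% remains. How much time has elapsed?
t = t½ × log₂(N₀/N) = 180 days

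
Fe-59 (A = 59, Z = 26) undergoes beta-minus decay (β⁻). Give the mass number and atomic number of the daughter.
Daughter: A = 59, Z = 27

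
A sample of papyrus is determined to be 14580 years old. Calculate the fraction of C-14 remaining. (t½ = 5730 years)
N/N₀ = (1/2)^(t/t½) = 0.1714 = 17.1%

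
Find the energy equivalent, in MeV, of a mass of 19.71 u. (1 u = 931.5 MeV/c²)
E = mc² = 18360 MeV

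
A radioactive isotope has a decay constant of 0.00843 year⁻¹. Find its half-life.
t½ = ln(2)/λ = 82.22 years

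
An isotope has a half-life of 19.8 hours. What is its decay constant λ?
λ = ln(2)/t½ = 0.03501 hour⁻¹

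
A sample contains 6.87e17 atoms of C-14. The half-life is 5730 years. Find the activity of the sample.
A = λN = 8.311e13 decays/year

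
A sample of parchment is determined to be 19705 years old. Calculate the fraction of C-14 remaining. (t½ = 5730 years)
N/N₀ = (1/2)^(t/t½) = 0.09221 = 9.22%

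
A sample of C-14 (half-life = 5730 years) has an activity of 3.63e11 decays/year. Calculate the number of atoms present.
N = A/λ = 3.001e15 atoms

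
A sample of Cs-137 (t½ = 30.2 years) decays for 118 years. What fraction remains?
N/N₀ = (1/2)^(t/t½) = 0.06665 = 6.66%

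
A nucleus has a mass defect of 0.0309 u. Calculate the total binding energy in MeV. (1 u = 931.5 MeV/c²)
B.E. = Δm × 931.5 = 28.78 MeV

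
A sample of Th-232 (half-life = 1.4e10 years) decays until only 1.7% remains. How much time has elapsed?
t = t½ × log₂(N₀/N) = 8.23e10 years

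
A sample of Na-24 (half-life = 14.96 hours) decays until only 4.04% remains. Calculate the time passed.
t = t½ × log₂(N₀/N) = 69.26 hours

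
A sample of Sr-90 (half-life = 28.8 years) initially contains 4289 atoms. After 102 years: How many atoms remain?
N = N₀(1/2)^(t/t½) = 368.3 atoms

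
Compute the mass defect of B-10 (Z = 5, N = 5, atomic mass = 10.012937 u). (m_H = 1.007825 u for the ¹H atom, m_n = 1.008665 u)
Δm = Z·m_H + N·m_n − M = 0.06951 u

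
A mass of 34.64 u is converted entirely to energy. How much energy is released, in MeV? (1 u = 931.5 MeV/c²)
E = mc² = 32270 MeV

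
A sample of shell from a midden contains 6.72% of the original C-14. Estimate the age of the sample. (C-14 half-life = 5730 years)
Age = t½ × log₂(1/ratio) = 22320 years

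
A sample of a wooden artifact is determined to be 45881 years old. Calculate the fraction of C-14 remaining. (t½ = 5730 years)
N/N₀ = (1/2)^(t/t½) = 0.003887 = 0.389%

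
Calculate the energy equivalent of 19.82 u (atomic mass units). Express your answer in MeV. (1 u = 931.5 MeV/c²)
E = mc² = 18460 MeV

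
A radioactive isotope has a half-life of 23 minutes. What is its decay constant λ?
λ = ln(2)/t½ = 0.03014 minute⁻¹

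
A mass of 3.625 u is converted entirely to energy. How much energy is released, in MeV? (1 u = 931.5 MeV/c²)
E = mc² = 3377 MeV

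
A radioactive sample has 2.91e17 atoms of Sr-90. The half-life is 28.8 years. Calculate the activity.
A = λN = 7.004e15 decays/year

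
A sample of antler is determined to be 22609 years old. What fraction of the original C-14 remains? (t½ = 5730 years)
N/N₀ = (1/2)^(t/t½) = 0.0649 = 6.49%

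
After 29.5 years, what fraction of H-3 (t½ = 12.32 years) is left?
N/N₀ = (1/2)^(t/t½) = 0.1902 = 19%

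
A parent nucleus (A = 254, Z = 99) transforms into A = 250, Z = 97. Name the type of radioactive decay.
ΔA = -4, ΔZ = -2 ⇒ alpha decay (α)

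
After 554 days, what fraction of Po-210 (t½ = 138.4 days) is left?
N/N₀ = (1/2)^(t/t½) = 0.06237 = 6.24%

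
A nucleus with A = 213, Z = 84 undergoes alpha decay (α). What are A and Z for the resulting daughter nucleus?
Daughter: A = 209, Z = 82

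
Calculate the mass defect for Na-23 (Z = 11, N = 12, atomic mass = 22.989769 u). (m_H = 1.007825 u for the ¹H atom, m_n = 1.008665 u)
Δm = Z·m_H + N·m_n − M = 0.2003 u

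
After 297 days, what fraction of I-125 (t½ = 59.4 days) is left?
N/N₀ = (1/2)^(t/t½) = 0.03125 = 3.12%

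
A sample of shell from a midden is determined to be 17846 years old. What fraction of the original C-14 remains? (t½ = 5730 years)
N/N₀ = (1/2)^(t/t½) = 0.1155 = 11.5%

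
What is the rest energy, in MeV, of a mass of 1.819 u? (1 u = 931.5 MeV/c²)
E = mc² = 1694 MeV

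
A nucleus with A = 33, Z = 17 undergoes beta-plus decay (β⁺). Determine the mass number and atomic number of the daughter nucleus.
Daughter: A = 33, Z = 16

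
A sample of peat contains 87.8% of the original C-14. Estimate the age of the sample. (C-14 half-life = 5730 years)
Age = t½ × log₂(1/ratio) = 1076 years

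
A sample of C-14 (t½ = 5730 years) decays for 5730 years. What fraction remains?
N/N₀ = (1/2)^(t/t½) = 0.5 = 50%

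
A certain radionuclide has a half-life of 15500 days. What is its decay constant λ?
λ = ln(2)/t½ = 4.472e-5 day⁻¹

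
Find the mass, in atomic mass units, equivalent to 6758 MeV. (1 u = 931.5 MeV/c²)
m = E/c² = 7.255 u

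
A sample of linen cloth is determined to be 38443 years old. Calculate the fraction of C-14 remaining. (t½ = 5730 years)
N/N₀ = (1/2)^(t/t½) = 0.009558 = 0.956%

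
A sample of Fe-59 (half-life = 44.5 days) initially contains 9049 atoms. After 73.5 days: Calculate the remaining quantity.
N = N₀(1/2)^(t/t½) = 2880 atoms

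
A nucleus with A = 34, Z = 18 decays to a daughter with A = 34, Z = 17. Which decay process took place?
ΔA = 0, ΔZ = -1 ⇒ beta-plus decay (β⁺) or electron capture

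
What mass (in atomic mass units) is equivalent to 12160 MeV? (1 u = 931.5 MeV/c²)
m = E/c² = 13.05 u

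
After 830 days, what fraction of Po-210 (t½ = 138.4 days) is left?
N/N₀ = (1/2)^(t/t½) = 0.01566 = 1.57%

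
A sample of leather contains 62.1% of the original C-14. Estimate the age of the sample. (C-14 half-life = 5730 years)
Age = t½ × log₂(1/ratio) = 3938 years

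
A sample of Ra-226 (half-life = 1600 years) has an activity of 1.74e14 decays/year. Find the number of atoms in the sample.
N = A/λ = 4.016e17 atoms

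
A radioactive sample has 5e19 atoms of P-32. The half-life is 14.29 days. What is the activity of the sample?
A = λN = 2.425e18 decays/day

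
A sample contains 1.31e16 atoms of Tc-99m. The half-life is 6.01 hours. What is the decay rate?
A = λN = 1.511e15 decays/hour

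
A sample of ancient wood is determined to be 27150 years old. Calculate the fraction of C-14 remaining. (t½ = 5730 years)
N/N₀ = (1/2)^(t/t½) = 0.03747 = 3.75%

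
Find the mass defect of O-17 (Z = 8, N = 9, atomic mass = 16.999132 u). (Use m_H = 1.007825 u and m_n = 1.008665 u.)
Δm = Z·m_H + N·m_n − M = 0.1415 u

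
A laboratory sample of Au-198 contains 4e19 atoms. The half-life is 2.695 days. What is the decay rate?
A = λN = 1.029e19 decays/day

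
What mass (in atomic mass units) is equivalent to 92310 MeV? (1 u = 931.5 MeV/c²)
m = E/c² = 99.1 u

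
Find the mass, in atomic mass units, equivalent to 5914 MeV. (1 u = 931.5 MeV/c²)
m = E/c² = 6.349 u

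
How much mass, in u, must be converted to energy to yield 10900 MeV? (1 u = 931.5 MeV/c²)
m = E/c² = 11.7 u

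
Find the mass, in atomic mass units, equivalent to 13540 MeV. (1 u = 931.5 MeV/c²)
m = E/c² = 14.54 u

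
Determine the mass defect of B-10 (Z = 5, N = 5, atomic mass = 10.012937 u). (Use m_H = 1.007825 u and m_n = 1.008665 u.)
Δm = Z·m_H + N·m_n − M = 0.06951 u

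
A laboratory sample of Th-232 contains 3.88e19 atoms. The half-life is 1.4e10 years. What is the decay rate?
A = λN = 1.921e9 decays/year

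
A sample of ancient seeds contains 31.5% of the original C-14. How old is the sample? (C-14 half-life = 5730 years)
Age = t½ × log₂(1/ratio) = 9549 years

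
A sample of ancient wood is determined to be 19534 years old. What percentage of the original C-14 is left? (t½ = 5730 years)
N/N₀ = (1/2)^(t/t½) = 0.09414 = 9.41%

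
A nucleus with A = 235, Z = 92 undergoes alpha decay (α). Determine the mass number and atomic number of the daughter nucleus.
Daughter: A = 231, Z = 90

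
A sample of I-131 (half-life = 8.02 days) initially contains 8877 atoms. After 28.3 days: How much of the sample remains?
N = N₀(1/2)^(t/t½) = 769.2 atoms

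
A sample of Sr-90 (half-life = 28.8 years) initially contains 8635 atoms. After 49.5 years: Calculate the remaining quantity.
N = N₀(1/2)^(t/t½) = 2623 atoms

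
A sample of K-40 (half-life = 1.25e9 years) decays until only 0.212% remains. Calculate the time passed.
t = t½ × log₂(N₀/N) = 1.11e10 years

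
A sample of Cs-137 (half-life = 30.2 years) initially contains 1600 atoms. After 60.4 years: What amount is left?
N = N₀(1/2)^(t/t½) = 400 atoms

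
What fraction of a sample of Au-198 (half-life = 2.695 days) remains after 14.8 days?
N/N₀ = (1/2)^(t/t½) = 0.02223 = 2.22%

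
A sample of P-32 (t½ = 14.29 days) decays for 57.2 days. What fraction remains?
N/N₀ = (1/2)^(t/t½) = 0.06238 = 6.24%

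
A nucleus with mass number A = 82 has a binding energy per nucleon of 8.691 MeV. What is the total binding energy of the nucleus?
B.E. = 8.691 × 82 = 712.7 MeV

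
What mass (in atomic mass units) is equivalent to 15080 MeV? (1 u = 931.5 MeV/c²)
m = E/c² = 16.19 u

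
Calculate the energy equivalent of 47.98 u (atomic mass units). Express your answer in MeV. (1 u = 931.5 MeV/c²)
E = mc² = 44690 MeV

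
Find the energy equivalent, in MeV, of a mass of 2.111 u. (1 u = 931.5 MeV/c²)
E = mc² = 1966 MeV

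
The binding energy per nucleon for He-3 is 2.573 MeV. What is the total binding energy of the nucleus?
B.E. = 2.573 × 3 = 7.719 MeV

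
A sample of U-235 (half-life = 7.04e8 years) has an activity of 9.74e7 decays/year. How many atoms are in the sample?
N = A/λ = 9.893e16 atoms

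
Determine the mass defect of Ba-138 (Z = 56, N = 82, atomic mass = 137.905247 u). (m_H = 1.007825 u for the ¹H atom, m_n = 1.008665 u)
Δm = Z·m_H + N·m_n − M = 1.243 u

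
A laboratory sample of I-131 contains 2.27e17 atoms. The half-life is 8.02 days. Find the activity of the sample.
A = λN = 1.962e16 decays/day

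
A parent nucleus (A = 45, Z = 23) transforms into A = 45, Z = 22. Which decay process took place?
ΔA = 0, ΔZ = -1 ⇒ beta-plus decay (β⁺) or electron capture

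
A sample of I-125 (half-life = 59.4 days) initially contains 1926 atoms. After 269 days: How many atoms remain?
N = N₀(1/2)^(t/t½) = 83.45 atoms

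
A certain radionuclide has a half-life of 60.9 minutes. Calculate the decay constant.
λ = ln(2)/t½ = 0.01138 minute⁻¹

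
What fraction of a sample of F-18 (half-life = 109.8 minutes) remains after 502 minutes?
N/N₀ = (1/2)^(t/t½) = 0.04204 = 4.2%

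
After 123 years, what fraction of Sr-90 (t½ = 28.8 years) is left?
N/N₀ = (1/2)^(t/t½) = 0.0518 = 5.18%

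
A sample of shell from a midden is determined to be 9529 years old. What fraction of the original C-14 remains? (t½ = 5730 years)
N/N₀ = (1/2)^(t/t½) = 0.3158 = 31.6%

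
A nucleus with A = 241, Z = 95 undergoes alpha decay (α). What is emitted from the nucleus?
α particle = ⁴₂He (2 protons + 2 neutrons)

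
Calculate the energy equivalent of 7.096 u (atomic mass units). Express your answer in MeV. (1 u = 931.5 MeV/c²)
E = mc² = 6610 MeV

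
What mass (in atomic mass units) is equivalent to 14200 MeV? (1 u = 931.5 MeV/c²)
m = E/c² = 15.24 u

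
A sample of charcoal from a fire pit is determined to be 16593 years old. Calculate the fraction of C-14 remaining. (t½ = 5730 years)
N/N₀ = (1/2)^(t/t½) = 0.1344 = 13.4%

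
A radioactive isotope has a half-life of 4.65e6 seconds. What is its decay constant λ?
λ = ln(2)/t½ = 1.491e-7 second⁻¹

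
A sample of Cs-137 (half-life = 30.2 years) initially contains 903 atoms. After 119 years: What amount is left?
N = N₀(1/2)^(t/t½) = 58.82 atoms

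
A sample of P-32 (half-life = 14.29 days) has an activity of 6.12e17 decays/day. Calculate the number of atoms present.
N = A/λ = 1.262e19 atoms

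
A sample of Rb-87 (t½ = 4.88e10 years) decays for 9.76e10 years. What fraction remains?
N/N₀ = (1/2)^(t/t½) = 0.25 = 25%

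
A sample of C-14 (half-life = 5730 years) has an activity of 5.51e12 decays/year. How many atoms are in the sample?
N = A/λ = 4.555e16 atoms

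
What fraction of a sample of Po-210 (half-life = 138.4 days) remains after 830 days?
N/N₀ = (1/2)^(t/t½) = 0.01566 = 1.57%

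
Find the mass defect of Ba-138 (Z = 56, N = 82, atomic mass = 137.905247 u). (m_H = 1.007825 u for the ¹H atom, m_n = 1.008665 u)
Δm = Z·m_H + N·m_n − M = 1.243 u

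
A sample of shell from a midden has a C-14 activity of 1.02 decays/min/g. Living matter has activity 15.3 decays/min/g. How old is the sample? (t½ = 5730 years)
Age = t½ × log₂(A₀/A) = 22390 years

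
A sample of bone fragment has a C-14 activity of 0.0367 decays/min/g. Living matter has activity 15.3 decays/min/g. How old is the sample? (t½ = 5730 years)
Age = t½ × log₂(A₀/A) = 49870 years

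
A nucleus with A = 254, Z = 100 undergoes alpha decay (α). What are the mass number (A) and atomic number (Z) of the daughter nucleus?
Daughter: A = 250, Z = 98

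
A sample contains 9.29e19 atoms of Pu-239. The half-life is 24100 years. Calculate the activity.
A = λN = 2.672e15 decays/year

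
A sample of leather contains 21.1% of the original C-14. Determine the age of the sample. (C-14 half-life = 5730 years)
Age = t½ × log₂(1/ratio) = 12860 years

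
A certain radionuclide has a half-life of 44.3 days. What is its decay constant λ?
λ = ln(2)/t½ = 0.01565 day⁻¹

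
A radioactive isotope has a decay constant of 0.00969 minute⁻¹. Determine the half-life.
t½ = ln(2)/λ = 71.53 minutes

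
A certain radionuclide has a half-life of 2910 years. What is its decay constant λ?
λ = ln(2)/t½ = 2.382e-4 year⁻¹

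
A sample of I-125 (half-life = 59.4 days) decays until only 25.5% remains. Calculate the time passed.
t = t½ × log₂(N₀/N) = 117.1 days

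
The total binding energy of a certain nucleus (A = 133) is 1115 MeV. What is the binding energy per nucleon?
B.E./A = 1115/133 = 8.383 MeV/nucleon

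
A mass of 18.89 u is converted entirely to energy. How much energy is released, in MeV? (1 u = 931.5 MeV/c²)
E = mc² = 17600 MeV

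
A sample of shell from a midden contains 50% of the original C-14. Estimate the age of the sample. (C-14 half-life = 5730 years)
Age = t½ × log₂(1/ratio) = 5730 years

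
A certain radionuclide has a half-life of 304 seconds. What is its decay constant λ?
λ = ln(2)/t½ = 0.00228 second⁻¹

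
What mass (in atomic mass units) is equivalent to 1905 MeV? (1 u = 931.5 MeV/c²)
m = E/c² = 2.045 u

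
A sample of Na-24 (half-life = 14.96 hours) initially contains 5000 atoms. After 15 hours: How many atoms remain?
N = N₀(1/2)^(t/t½) = 2495 atoms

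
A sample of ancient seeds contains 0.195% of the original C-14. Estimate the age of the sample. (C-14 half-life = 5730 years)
Age = t½ × log₂(1/ratio) = 51580 years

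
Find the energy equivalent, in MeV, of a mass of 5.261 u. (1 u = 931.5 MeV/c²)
E = mc² = 4901 MeV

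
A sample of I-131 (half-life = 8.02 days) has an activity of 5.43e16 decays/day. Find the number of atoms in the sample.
N = A/λ = 6.283e17 atoms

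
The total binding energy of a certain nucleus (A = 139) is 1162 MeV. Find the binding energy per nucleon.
B.E./A = 1162/139 = 8.36 MeV/nucleon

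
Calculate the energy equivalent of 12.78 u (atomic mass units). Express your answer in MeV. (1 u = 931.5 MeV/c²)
E = mc² = 11900 MeV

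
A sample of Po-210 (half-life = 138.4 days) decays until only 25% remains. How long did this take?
t = t½ × log₂(N₀/N) = 276.8 days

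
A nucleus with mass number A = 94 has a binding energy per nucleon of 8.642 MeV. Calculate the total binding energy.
B.E. = 8.642 × 94 = 812.3 MeV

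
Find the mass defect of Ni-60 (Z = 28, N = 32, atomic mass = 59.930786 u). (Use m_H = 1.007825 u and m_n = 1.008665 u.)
Δm = Z·m_H + N·m_n − M = 0.5656 u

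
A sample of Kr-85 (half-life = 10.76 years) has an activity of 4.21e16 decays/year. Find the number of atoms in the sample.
N = A/λ = 6.535e17 atoms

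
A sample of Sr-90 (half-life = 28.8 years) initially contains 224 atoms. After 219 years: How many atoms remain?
N = N₀(1/2)^(t/t½) = 1.151 atoms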